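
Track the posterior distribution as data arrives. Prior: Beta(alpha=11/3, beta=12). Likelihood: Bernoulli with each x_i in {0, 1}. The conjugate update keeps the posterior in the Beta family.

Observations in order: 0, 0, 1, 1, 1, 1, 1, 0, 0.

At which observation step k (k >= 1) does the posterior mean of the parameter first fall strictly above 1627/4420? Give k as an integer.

k = 7

obs 1: x=0 → posterior Beta(11/3, 13)
obs 2: x=0 → posterior Beta(11/3, 14)
obs 3: x=1 → posterior Beta(14/3, 14)
obs 4: x=1 → posterior Beta(17/3, 14)
obs 5: x=1 → posterior Beta(20/3, 14)
obs 6: x=1 → posterior Beta(23/3, 14)
obs 7: x=1 → posterior Beta(26/3, 14)
obs 8: x=0 → posterior Beta(26/3, 15)
obs 9: x=0 → posterior Beta(26/3, 16)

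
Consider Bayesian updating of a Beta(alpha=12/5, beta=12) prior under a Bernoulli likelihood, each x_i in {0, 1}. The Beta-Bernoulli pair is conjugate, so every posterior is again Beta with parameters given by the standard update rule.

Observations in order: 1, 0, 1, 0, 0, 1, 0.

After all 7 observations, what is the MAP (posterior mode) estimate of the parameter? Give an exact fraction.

22/97

obs 1: x=1 → posterior Beta(17/5, 12)
obs 2: x=0 → posterior Beta(17/5, 13)
obs 3: x=1 → posterior Beta(22/5, 13)
obs 4: x=0 → posterior Beta(22/5, 14)
obs 5: x=0 → posterior Beta(22/5, 15)
obs 6: x=1 → posterior Beta(27/5, 15)
obs 7: x=0 → posterior Beta(27/5, 16)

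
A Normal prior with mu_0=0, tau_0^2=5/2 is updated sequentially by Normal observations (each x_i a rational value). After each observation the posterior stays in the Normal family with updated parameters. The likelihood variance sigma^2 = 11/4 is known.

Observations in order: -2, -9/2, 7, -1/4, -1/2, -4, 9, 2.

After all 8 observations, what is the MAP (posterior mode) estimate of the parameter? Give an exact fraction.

135/182

obs 1: x=-2 → posterior Normal(-20/21, 55/42)
obs 2: x=-9/2 → posterior Normal(-65/31, 55/62)
obs 3: x=7 → posterior Normal(5/41, 55/82)
obs 4: x=-1/4 → posterior Normal(5/102, 55/102)
obs 5: x=-1/2 → posterior Normal(-5/122, 55/122)
obs 6: x=-4 → posterior Normal(-85/142, 55/142)
obs 7: x=9 → posterior Normal(95/162, 55/162)
obs 8: x=2 → posterior Normal(135/182, 55/182)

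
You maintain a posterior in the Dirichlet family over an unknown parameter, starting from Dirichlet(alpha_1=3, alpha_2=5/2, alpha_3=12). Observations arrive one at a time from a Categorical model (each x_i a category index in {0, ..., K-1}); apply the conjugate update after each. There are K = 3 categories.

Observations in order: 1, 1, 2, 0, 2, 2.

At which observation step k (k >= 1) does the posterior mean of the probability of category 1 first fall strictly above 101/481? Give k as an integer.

obs 1: x=1 → posterior Dirichlet(3, 7/2, 12)
obs 2: x=1 → posterior Dirichlet(3, 9/2, 12)
obs 3: x=2 → posterior Dirichlet(3, 9/2, 13)
obs 4: x=0 → posterior Dirichlet(4, 9/2, 13)
obs 5: x=2 → posterior Dirichlet(4, 9/2, 14)
obs 6: x=2 → posterior Dirichlet(4, 9/2, 15)

k = 2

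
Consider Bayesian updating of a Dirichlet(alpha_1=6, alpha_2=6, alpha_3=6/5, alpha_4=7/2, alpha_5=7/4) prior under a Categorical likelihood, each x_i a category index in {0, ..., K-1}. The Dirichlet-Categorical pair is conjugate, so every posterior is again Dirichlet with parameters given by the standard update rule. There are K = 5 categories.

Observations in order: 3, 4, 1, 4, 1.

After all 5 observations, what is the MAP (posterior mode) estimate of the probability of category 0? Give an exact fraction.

100/369

obs 1: x=3 → posterior Dirichlet(6, 6, 6/5, 9/2, 7/4)
obs 2: x=4 → posterior Dirichlet(6, 6, 6/5, 9/2, 11/4)
obs 3: x=1 → posterior Dirichlet(6, 7, 6/5, 9/2, 11/4)
obs 4: x=4 → posterior Dirichlet(6, 7, 6/5, 9/2, 15/4)
obs 5: x=1 → posterior Dirichlet(6, 8, 6/5, 9/2, 15/4)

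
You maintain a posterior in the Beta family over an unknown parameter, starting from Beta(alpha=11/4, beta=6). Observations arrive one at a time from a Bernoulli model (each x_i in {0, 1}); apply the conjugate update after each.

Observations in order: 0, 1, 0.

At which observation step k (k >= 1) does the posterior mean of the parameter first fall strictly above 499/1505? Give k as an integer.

obs 1: x=0 → posterior Beta(11/4, 7)
obs 2: x=1 → posterior Beta(15/4, 7)
obs 3: x=0 → posterior Beta(15/4, 8)

k = 2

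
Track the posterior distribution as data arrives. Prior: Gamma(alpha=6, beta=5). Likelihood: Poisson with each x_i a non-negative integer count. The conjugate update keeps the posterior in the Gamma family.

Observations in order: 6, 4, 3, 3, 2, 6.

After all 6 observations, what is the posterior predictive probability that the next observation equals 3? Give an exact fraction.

obs 1: x=6 → posterior Gamma(12, 6)
obs 2: x=4 → posterior Gamma(16, 7)
obs 3: x=3 → posterior Gamma(19, 8)
obs 4: x=3 → posterior Gamma(22, 9)
obs 5: x=2 → posterior Gamma(24, 10)
obs 6: x=6 → posterior Gamma(30, 11)

2704657351677393134376614581839155/12818320945187569541763315737296896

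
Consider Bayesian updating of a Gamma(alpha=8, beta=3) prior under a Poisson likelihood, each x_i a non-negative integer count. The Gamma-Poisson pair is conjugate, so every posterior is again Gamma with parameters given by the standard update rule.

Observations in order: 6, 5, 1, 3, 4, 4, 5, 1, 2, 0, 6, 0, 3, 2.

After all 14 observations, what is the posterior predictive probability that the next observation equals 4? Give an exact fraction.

obs 1: x=6 → posterior Gamma(14, 4)
obs 2: x=5 → posterior Gamma(19, 5)
obs 3: x=1 → posterior Gamma(20, 6)
obs 4: x=3 → posterior Gamma(23, 7)
obs 5: x=4 → posterior Gamma(27, 8)
obs 6: x=4 → posterior Gamma(31, 9)
obs 7: x=5 → posterior Gamma(36, 10)
obs 8: x=1 → posterior Gamma(37, 11)
obs 9: x=2 → posterior Gamma(39, 12)
obs 10: x=0 → posterior Gamma(39, 13)
obs 11: x=6 → posterior Gamma(45, 14)
obs 12: x=0 → posterior Gamma(45, 15)
obs 13: x=3 → posterior Gamma(48, 16)
obs 14: x=2 → posterior Gamma(50, 17)

9751113709890892092343344922590186997618119260013589661637837938425/60913741446938235169744542116973453865742270130753253627547325825024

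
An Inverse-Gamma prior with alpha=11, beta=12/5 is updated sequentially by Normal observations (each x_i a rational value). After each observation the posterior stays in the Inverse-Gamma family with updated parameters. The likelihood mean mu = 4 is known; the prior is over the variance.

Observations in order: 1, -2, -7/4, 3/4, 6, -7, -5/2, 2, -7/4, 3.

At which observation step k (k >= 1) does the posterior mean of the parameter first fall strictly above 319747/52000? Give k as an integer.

k = 6

obs 1: x=1 → posterior Inverse-Gamma(23/2, 69/10)
obs 2: x=-2 → posterior Inverse-Gamma(12, 249/10)
obs 3: x=-7/4 → posterior Inverse-Gamma(25/2, 6629/160)
obs 4: x=3/4 → posterior Inverse-Gamma(13, 3737/80)
obs 5: x=6 → posterior Inverse-Gamma(27/2, 3897/80)
obs 6: x=-7 → posterior Inverse-Gamma(14, 8737/80)
obs 7: x=-5/2 → posterior Inverse-Gamma(29/2, 10427/80)
obs 8: x=2 → posterior Inverse-Gamma(15, 10587/80)
obs 9: x=-7/4 → posterior Inverse-Gamma(31/2, 23819/160)
obs 10: x=3 → posterior Inverse-Gamma(16, 23899/160)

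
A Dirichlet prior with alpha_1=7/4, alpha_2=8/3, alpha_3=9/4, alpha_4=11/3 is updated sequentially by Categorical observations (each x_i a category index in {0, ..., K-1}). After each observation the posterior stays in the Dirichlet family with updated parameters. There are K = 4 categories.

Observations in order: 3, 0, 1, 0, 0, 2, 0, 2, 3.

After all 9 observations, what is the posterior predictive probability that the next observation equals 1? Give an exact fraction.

obs 1: x=3 → posterior Dirichlet(7/4, 8/3, 9/4, 14/3)
obs 2: x=0 → posterior Dirichlet(11/4, 8/3, 9/4, 14/3)
obs 3: x=1 → posterior Dirichlet(11/4, 11/3, 9/4, 14/3)
obs 4: x=0 → posterior Dirichlet(15/4, 11/3, 9/4, 14/3)
obs 5: x=0 → posterior Dirichlet(19/4, 11/3, 9/4, 14/3)
obs 6: x=2 → posterior Dirichlet(19/4, 11/3, 13/4, 14/3)
obs 7: x=0 → posterior Dirichlet(23/4, 11/3, 13/4, 14/3)
obs 8: x=2 → posterior Dirichlet(23/4, 11/3, 17/4, 14/3)
obs 9: x=3 → posterior Dirichlet(23/4, 11/3, 17/4, 17/3)

11/58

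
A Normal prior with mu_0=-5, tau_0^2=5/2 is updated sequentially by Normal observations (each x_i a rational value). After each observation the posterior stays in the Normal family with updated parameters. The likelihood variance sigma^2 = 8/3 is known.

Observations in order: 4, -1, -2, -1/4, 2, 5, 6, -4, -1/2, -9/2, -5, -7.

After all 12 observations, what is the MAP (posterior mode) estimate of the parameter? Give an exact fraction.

-755/784

obs 1: x=4 → posterior Normal(-20/31, 40/31)
obs 2: x=-1 → posterior Normal(-35/46, 20/23)
obs 3: x=-2 → posterior Normal(-65/61, 40/61)
obs 4: x=-1/4 → posterior Normal(-275/304, 10/19)
obs 5: x=2 → posterior Normal(-155/364, 40/91)
obs 6: x=5 → posterior Normal(145/424, 20/53)
obs 7: x=6 → posterior Normal(505/484, 40/121)
obs 8: x=-4 → posterior Normal(265/544, 5/17)
obs 9: x=-1/2 → posterior Normal(235/604, 40/151)
obs 10: x=-9/2 → posterior Normal(-35/664, 20/83)
obs 11: x=-5 → posterior Normal(-335/724, 40/181)
obs 12: x=-7 → posterior Normal(-755/784, 10/49)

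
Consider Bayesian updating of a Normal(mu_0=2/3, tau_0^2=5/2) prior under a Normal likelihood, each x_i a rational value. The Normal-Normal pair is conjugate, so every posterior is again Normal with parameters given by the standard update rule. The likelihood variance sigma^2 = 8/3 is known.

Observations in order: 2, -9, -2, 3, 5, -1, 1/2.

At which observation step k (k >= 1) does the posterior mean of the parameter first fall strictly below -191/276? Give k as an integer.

k = 2

obs 1: x=2 → posterior Normal(122/93, 40/31)
obs 2: x=-9 → posterior Normal(-283/138, 20/23)
obs 3: x=-2 → posterior Normal(-373/183, 40/61)
obs 4: x=3 → posterior Normal(-119/114, 10/19)
obs 5: x=5 → posterior Normal(-1/21, 40/91)
obs 6: x=-1 → posterior Normal(-29/159, 20/53)
obs 7: x=1/2 → posterior Normal(-71/726, 40/121)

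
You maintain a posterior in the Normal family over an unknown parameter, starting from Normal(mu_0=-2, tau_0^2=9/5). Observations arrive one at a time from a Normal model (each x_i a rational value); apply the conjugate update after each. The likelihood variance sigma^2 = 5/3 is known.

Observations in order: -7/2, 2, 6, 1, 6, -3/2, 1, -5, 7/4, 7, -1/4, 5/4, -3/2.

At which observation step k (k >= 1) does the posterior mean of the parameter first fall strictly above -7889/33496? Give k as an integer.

obs 1: x=-7/2 → posterior Normal(-289/104, 45/52)
obs 2: x=2 → posterior Normal(-181/158, 45/79)
obs 3: x=6 → posterior Normal(143/212, 45/106)
obs 4: x=1 → posterior Normal(197/266, 45/133)
obs 5: x=6 → posterior Normal(521/320, 9/32)
obs 6: x=-3/2 → posterior Normal(20/17, 45/187)
obs 7: x=1 → posterior Normal(247/214, 45/214)
obs 8: x=-5 → posterior Normal(112/241, 45/241)
obs 9: x=7/4 → posterior Normal(637/1072, 45/268)
obs 10: x=7 → posterior Normal(1393/1180, 9/59)
obs 11: x=-1/4 → posterior Normal(683/644, 45/322)
obs 12: x=5/4 → posterior Normal(1501/1396, 45/349)
obs 13: x=-3/2 → posterior Normal(1339/1504, 45/376)

k = 3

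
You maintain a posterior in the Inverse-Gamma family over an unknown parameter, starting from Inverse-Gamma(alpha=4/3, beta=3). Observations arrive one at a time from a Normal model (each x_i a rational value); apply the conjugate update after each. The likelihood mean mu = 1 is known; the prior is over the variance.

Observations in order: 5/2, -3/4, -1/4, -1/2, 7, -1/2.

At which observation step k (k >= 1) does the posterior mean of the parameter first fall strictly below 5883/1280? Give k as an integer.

obs 1: x=5/2 → posterior Inverse-Gamma(11/6, 33/8)
obs 2: x=-3/4 → posterior Inverse-Gamma(7/3, 181/32)
obs 3: x=-1/4 → posterior Inverse-Gamma(17/6, 103/16)
obs 4: x=-1/2 → posterior Inverse-Gamma(10/3, 121/16)
obs 5: x=7 → posterior Inverse-Gamma(23/6, 409/16)
obs 6: x=-1/2 → posterior Inverse-Gamma(13/3, 427/16)

k = 2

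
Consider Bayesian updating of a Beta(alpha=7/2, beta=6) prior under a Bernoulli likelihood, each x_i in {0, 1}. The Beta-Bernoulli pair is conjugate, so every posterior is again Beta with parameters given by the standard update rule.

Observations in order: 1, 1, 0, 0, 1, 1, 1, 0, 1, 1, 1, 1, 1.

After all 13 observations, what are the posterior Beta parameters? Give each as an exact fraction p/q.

alpha=27/2, beta=9

obs 1: x=1 → posterior Beta(9/2, 6)
obs 2: x=1 → posterior Beta(11/2, 6)
obs 3: x=0 → posterior Beta(11/2, 7)
obs 4: x=0 → posterior Beta(11/2, 8)
obs 5: x=1 → posterior Beta(13/2, 8)
obs 6: x=1 → posterior Beta(15/2, 8)
obs 7: x=1 → posterior Beta(17/2, 8)
obs 8: x=0 → posterior Beta(17/2, 9)
obs 9: x=1 → posterior Beta(19/2, 9)
obs 10: x=1 → posterior Beta(21/2, 9)
obs 11: x=1 → posterior Beta(23/2, 9)
obs 12: x=1 → posterior Beta(25/2, 9)
obs 13: x=1 → posterior Beta(27/2, 9)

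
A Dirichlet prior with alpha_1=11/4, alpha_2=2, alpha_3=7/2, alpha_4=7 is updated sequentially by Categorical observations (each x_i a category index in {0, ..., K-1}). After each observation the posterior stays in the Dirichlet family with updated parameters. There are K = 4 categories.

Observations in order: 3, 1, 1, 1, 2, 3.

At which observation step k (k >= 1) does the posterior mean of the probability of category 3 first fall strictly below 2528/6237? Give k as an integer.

k = 5

obs 1: x=3 → posterior Dirichlet(11/4, 2, 7/2, 8)
obs 2: x=1 → posterior Dirichlet(11/4, 3, 7/2, 8)
obs 3: x=1 → posterior Dirichlet(11/4, 4, 7/2, 8)
obs 4: x=1 → posterior Dirichlet(11/4, 5, 7/2, 8)
obs 5: x=2 → posterior Dirichlet(11/4, 5, 9/2, 8)
obs 6: x=3 → posterior Dirichlet(11/4, 5, 9/2, 9)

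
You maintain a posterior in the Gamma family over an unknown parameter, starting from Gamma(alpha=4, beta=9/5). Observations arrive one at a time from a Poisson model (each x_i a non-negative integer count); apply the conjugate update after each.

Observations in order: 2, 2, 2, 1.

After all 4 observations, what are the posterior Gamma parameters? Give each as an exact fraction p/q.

obs 1: x=2 → posterior Gamma(6, 14/5)
obs 2: x=2 → posterior Gamma(8, 19/5)
obs 3: x=2 → posterior Gamma(10, 24/5)
obs 4: x=1 → posterior Gamma(11, 29/5)

alpha=11, beta=29/5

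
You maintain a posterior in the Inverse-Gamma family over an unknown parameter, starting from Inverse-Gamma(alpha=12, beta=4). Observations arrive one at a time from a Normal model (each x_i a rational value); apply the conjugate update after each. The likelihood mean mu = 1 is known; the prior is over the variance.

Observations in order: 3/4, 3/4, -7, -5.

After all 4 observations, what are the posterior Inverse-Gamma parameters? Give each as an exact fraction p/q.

alpha=14, beta=865/16

obs 1: x=3/4 → posterior Inverse-Gamma(25/2, 129/32)
obs 2: x=3/4 → posterior Inverse-Gamma(13, 65/16)
obs 3: x=-7 → posterior Inverse-Gamma(27/2, 577/16)
obs 4: x=-5 → posterior Inverse-Gamma(14, 865/16)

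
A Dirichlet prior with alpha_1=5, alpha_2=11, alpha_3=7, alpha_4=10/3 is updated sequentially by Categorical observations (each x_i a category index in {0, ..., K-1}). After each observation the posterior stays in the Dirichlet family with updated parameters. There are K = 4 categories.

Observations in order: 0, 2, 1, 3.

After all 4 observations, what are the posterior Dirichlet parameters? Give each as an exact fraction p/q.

obs 1: x=0 → posterior Dirichlet(6, 11, 7, 10/3)
obs 2: x=2 → posterior Dirichlet(6, 11, 8, 10/3)
obs 3: x=1 → posterior Dirichlet(6, 12, 8, 10/3)
obs 4: x=3 → posterior Dirichlet(6, 12, 8, 13/3)

alpha_1=6, alpha_2=12, alpha_3=8, alpha_4=13/3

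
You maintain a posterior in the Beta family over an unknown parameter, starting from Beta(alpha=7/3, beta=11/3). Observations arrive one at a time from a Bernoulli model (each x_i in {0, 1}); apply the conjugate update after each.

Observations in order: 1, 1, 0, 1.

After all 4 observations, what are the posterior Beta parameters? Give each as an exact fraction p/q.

obs 1: x=1 → posterior Beta(10/3, 11/3)
obs 2: x=1 → posterior Beta(13/3, 11/3)
obs 3: x=0 → posterior Beta(13/3, 14/3)
obs 4: x=1 → posterior Beta(16/3, 14/3)

alpha=16/3, beta=14/3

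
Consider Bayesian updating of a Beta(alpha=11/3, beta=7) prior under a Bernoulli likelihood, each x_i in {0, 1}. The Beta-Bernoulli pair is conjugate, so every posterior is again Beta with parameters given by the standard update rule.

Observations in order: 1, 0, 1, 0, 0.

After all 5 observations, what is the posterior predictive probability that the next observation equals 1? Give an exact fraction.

obs 1: x=1 → posterior Beta(14/3, 7)
obs 2: x=0 → posterior Beta(14/3, 8)
obs 3: x=1 → posterior Beta(17/3, 8)
obs 4: x=0 → posterior Beta(17/3, 9)
obs 5: x=0 → posterior Beta(17/3, 10)

17/47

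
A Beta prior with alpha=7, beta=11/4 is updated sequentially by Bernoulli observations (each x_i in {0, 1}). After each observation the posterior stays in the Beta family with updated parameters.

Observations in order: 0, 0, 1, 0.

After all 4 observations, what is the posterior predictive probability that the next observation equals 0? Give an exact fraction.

obs 1: x=0 → posterior Beta(7, 15/4)
obs 2: x=0 → posterior Beta(7, 19/4)
obs 3: x=1 → posterior Beta(8, 19/4)
obs 4: x=0 → posterior Beta(8, 23/4)

23/55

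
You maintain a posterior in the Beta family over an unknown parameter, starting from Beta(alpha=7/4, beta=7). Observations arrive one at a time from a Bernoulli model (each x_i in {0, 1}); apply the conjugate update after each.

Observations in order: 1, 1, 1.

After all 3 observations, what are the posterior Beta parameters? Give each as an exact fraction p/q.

obs 1: x=1 → posterior Beta(11/4, 7)
obs 2: x=1 → posterior Beta(15/4, 7)
obs 3: x=1 → posterior Beta(19/4, 7)

alpha=19/4, beta=7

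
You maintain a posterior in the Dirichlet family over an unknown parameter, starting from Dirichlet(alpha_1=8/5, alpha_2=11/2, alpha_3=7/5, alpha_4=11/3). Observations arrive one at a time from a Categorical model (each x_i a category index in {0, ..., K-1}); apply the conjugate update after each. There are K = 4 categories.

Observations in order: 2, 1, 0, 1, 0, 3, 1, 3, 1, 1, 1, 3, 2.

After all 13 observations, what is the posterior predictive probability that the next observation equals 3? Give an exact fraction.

obs 1: x=2 → posterior Dirichlet(8/5, 11/2, 12/5, 11/3)
obs 2: x=1 → posterior Dirichlet(8/5, 13/2, 12/5, 11/3)
obs 3: x=0 → posterior Dirichlet(13/5, 13/2, 12/5, 11/3)
obs 4: x=1 → posterior Dirichlet(13/5, 15/2, 12/5, 11/3)
obs 5: x=0 → posterior Dirichlet(18/5, 15/2, 12/5, 11/3)
obs 6: x=3 → posterior Dirichlet(18/5, 15/2, 12/5, 14/3)
obs 7: x=1 → posterior Dirichlet(18/5, 17/2, 12/5, 14/3)
obs 8: x=3 → posterior Dirichlet(18/5, 17/2, 12/5, 17/3)
obs 9: x=1 → posterior Dirichlet(18/5, 19/2, 12/5, 17/3)
obs 10: x=1 → posterior Dirichlet(18/5, 21/2, 12/5, 17/3)
obs 11: x=1 → posterior Dirichlet(18/5, 23/2, 12/5, 17/3)
obs 12: x=3 → posterior Dirichlet(18/5, 23/2, 12/5, 20/3)
obs 13: x=2 → posterior Dirichlet(18/5, 23/2, 17/5, 20/3)

40/151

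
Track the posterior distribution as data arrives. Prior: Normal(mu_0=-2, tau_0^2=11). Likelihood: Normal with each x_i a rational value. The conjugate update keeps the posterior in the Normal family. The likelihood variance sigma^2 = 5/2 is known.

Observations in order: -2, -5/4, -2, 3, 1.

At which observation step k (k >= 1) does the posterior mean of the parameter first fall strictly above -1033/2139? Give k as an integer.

obs 1: x=-2 → posterior Normal(-2, 55/27)
obs 2: x=-5/4 → posterior Normal(-163/98, 55/49)
obs 3: x=-2 → posterior Normal(-251/142, 55/71)
obs 4: x=3 → posterior Normal(-119/186, 55/93)
obs 5: x=1 → posterior Normal(-15/46, 11/23)

k = 5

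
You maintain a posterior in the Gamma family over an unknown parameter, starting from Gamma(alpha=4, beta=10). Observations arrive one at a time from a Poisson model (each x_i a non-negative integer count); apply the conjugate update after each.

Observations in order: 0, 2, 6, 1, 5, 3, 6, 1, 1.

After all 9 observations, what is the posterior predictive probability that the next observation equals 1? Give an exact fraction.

351764837843087433490514529619582395191/1073741824000000000000000000000000000000

obs 1: x=0 → posterior Gamma(4, 11)
obs 2: x=2 → posterior Gamma(6, 12)
obs 3: x=6 → posterior Gamma(12, 13)
obs 4: x=1 → posterior Gamma(13, 14)
obs 5: x=5 → posterior Gamma(18, 15)
obs 6: x=3 → posterior Gamma(21, 16)
obs 7: x=6 → posterior Gamma(27, 17)
obs 8: x=1 → posterior Gamma(28, 18)
obs 9: x=1 → posterior Gamma(29, 19)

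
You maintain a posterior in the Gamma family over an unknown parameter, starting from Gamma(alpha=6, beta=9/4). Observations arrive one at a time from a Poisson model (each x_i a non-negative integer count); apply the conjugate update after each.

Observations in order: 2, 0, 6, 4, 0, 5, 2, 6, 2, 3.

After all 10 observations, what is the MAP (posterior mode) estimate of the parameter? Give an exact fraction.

obs 1: x=2 → posterior Gamma(8, 13/4)
obs 2: x=0 → posterior Gamma(8, 17/4)
obs 3: x=6 → posterior Gamma(14, 21/4)
obs 4: x=4 → posterior Gamma(18, 25/4)
obs 5: x=0 → posterior Gamma(18, 29/4)
obs 6: x=5 → posterior Gamma(23, 33/4)
obs 7: x=2 → posterior Gamma(25, 37/4)
obs 8: x=6 → posterior Gamma(31, 41/4)
obs 9: x=2 → posterior Gamma(33, 45/4)
obs 10: x=3 → posterior Gamma(36, 49/4)

20/7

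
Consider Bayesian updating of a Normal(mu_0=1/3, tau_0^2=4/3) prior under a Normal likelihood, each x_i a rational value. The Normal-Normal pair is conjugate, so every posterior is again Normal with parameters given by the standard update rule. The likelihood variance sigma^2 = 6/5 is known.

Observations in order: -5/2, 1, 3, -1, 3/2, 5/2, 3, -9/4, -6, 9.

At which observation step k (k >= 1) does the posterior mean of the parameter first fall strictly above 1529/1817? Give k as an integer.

obs 1: x=-5/2 → posterior Normal(-22/19, 12/19)
obs 2: x=1 → posterior Normal(-12/29, 12/29)
obs 3: x=3 → posterior Normal(6/13, 4/13)
obs 4: x=-1 → posterior Normal(8/49, 12/49)
obs 5: x=3/2 → posterior Normal(23/59, 12/59)
obs 6: x=5/2 → posterior Normal(16/23, 4/23)
obs 7: x=3 → posterior Normal(78/79, 12/79)
obs 8: x=-9/4 → posterior Normal(111/178, 12/89)
obs 9: x=-6 → posterior Normal(-1/22, 4/33)
obs 10: x=9 → posterior Normal(171/218, 12/109)

k = 7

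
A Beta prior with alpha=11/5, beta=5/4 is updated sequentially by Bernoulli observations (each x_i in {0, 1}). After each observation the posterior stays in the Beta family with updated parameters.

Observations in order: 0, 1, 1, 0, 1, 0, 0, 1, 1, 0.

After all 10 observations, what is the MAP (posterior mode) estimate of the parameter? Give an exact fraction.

124/229

obs 1: x=0 → posterior Beta(11/5, 9/4)
obs 2: x=1 → posterior Beta(16/5, 9/4)
obs 3: x=1 → posterior Beta(21/5, 9/4)
obs 4: x=0 → posterior Beta(21/5, 13/4)
obs 5: x=1 → posterior Beta(26/5, 13/4)
obs 6: x=0 → posterior Beta(26/5, 17/4)
obs 7: x=0 → posterior Beta(26/5, 21/4)
obs 8: x=1 → posterior Beta(31/5, 21/4)
obs 9: x=1 → posterior Beta(36/5, 21/4)
obs 10: x=0 → posterior Beta(36/5, 25/4)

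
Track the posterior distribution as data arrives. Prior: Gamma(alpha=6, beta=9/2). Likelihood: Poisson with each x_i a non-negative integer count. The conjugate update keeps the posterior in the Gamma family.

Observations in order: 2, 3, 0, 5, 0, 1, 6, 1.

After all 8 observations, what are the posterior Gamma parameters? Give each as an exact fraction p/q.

alpha=24, beta=25/2

obs 1: x=2 → posterior Gamma(8, 11/2)
obs 2: x=3 → posterior Gamma(11, 13/2)
obs 3: x=0 → posterior Gamma(11, 15/2)
obs 4: x=5 → posterior Gamma(16, 17/2)
obs 5: x=0 → posterior Gamma(16, 19/2)
obs 6: x=1 → posterior Gamma(17, 21/2)
obs 7: x=6 → posterior Gamma(23, 23/2)
obs 8: x=1 → posterior Gamma(24, 25/2)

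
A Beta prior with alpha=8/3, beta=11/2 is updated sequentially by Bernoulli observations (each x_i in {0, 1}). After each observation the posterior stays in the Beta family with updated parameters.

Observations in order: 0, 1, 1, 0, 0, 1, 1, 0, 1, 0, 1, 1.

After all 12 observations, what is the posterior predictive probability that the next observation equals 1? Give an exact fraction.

obs 1: x=0 → posterior Beta(8/3, 13/2)
obs 2: x=1 → posterior Beta(11/3, 13/2)
obs 3: x=1 → posterior Beta(14/3, 13/2)
obs 4: x=0 → posterior Beta(14/3, 15/2)
obs 5: x=0 → posterior Beta(14/3, 17/2)
obs 6: x=1 → posterior Beta(17/3, 17/2)
obs 7: x=1 → posterior Beta(20/3, 17/2)
obs 8: x=0 → posterior Beta(20/3, 19/2)
obs 9: x=1 → posterior Beta(23/3, 19/2)
obs 10: x=0 → posterior Beta(23/3, 21/2)
obs 11: x=1 → posterior Beta(26/3, 21/2)
obs 12: x=1 → posterior Beta(29/3, 21/2)

58/121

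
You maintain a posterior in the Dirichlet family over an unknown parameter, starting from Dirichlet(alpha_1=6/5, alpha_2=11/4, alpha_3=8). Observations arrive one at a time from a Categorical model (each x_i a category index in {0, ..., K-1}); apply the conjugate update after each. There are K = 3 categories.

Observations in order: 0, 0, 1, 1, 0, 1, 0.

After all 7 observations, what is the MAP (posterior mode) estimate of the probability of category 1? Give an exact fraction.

95/319

obs 1: x=0 → posterior Dirichlet(11/5, 11/4, 8)
obs 2: x=0 → posterior Dirichlet(16/5, 11/4, 8)
obs 3: x=1 → posterior Dirichlet(16/5, 15/4, 8)
obs 4: x=1 → posterior Dirichlet(16/5, 19/4, 8)
obs 5: x=0 → posterior Dirichlet(21/5, 19/4, 8)
obs 6: x=1 → posterior Dirichlet(21/5, 23/4, 8)
obs 7: x=0 → posterior Dirichlet(26/5, 23/4, 8)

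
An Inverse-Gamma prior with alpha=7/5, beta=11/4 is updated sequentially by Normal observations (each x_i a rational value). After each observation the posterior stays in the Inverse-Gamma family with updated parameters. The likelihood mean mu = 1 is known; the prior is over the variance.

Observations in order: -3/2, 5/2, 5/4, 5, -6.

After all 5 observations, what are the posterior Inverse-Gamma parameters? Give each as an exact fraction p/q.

obs 1: x=-3/2 → posterior Inverse-Gamma(19/10, 47/8)
obs 2: x=5/2 → posterior Inverse-Gamma(12/5, 7)
obs 3: x=5/4 → posterior Inverse-Gamma(29/10, 225/32)
obs 4: x=5 → posterior Inverse-Gamma(17/5, 481/32)
obs 5: x=-6 → posterior Inverse-Gamma(39/10, 1265/32)

alpha=39/10, beta=1265/32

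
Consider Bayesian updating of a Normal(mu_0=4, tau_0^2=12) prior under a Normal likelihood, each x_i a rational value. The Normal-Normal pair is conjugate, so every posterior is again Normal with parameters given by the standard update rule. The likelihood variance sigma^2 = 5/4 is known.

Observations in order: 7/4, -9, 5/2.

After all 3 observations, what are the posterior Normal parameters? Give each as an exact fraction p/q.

mu_0=-208/149, tau_0^2=60/149

obs 1: x=7/4 → posterior Normal(104/53, 60/53)
obs 2: x=-9 → posterior Normal(-328/101, 60/101)
obs 3: x=5/2 → posterior Normal(-208/149, 60/149)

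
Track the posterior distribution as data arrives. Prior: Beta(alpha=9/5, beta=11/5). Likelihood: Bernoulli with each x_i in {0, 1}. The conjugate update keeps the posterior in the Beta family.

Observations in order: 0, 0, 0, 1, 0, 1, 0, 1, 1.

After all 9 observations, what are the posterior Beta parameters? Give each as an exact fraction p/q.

obs 1: x=0 → posterior Beta(9/5, 16/5)
obs 2: x=0 → posterior Beta(9/5, 21/5)
obs 3: x=0 → posterior Beta(9/5, 26/5)
obs 4: x=1 → posterior Beta(14/5, 26/5)
obs 5: x=0 → posterior Beta(14/5, 31/5)
obs 6: x=1 → posterior Beta(19/5, 31/5)
obs 7: x=0 → posterior Beta(19/5, 36/5)
obs 8: x=1 → posterior Beta(24/5, 36/5)
obs 9: x=1 → posterior Beta(29/5, 36/5)

alpha=29/5, beta=36/5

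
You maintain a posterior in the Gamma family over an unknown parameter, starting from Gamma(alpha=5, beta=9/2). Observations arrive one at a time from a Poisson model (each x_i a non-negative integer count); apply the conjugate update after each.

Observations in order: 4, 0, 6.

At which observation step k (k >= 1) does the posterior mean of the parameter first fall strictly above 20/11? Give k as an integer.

k = 3

obs 1: x=4 → posterior Gamma(9, 11/2)
obs 2: x=0 → posterior Gamma(9, 13/2)
obs 3: x=6 → posterior Gamma(15, 15/2)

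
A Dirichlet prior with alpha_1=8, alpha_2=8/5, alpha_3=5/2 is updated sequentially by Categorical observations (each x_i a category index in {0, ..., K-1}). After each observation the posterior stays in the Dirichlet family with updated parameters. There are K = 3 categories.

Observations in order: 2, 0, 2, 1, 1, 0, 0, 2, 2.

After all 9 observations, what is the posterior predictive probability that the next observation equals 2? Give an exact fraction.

65/211

obs 1: x=2 → posterior Dirichlet(8, 8/5, 7/2)
obs 2: x=0 → posterior Dirichlet(9, 8/5, 7/2)
obs 3: x=2 → posterior Dirichlet(9, 8/5, 9/2)
obs 4: x=1 → posterior Dirichlet(9, 13/5, 9/2)
obs 5: x=1 → posterior Dirichlet(9, 18/5, 9/2)
obs 6: x=0 → posterior Dirichlet(10, 18/5, 9/2)
obs 7: x=0 → posterior Dirichlet(11, 18/5, 9/2)
obs 8: x=2 → posterior Dirichlet(11, 18/5, 11/2)
obs 9: x=2 → posterior Dirichlet(11, 18/5, 13/2)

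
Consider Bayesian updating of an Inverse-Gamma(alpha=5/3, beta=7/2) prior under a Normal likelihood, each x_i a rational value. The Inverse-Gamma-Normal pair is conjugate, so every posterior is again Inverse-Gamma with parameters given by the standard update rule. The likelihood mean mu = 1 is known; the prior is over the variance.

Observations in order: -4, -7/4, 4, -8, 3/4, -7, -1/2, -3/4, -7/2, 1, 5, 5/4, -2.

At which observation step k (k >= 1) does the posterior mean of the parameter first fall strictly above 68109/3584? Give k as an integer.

obs 1: x=-4 → posterior Inverse-Gamma(13/6, 16)
obs 2: x=-7/4 → posterior Inverse-Gamma(8/3, 633/32)
obs 3: x=4 → posterior Inverse-Gamma(19/6, 777/32)
obs 4: x=-8 → posterior Inverse-Gamma(11/3, 2073/32)
obs 5: x=3/4 → posterior Inverse-Gamma(25/6, 1037/16)
obs 6: x=-7 → posterior Inverse-Gamma(14/3, 1549/16)
obs 7: x=-1/2 → posterior Inverse-Gamma(31/6, 1567/16)
obs 8: x=-3/4 → posterior Inverse-Gamma(17/3, 3183/32)
obs 9: x=-7/2 → posterior Inverse-Gamma(37/6, 3507/32)
obs 10: x=1 → posterior Inverse-Gamma(20/3, 3507/32)
obs 11: x=5 → posterior Inverse-Gamma(43/6, 3763/32)
obs 12: x=5/4 → posterior Inverse-Gamma(23/3, 941/8)
obs 13: x=-2 → posterior Inverse-Gamma(49/6, 977/8)

k = 4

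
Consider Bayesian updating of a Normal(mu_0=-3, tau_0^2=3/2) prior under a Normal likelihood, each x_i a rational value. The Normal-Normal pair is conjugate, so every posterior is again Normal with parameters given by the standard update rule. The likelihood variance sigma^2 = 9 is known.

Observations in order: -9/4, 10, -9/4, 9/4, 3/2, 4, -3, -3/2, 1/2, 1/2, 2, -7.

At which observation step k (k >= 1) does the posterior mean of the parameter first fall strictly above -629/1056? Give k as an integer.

obs 1: x=-9/4 → posterior Normal(-81/28, 9/7)
obs 2: x=10 → posterior Normal(-41/32, 9/8)
obs 3: x=-9/4 → posterior Normal(-25/18, 1)
obs 4: x=9/4 → posterior Normal(-41/40, 9/10)
obs 5: x=3/2 → posterior Normal(-35/44, 9/11)
obs 6: x=4 → posterior Normal(-19/48, 3/4)
obs 7: x=-3 → posterior Normal(-31/52, 9/13)
obs 8: x=-3/2 → posterior Normal(-37/56, 9/14)
obs 9: x=1/2 → posterior Normal(-7/12, 3/5)
obs 10: x=1/2 → posterior Normal(-33/64, 9/16)
obs 11: x=2 → posterior Normal(-25/68, 9/17)
obs 12: x=-7 → posterior Normal(-53/72, 1/2)

k = 6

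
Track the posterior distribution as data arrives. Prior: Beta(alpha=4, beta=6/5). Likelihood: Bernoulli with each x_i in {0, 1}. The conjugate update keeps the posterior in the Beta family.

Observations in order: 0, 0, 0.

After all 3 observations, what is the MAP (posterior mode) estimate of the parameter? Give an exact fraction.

obs 1: x=0 → posterior Beta(4, 11/5)
obs 2: x=0 → posterior Beta(4, 16/5)
obs 3: x=0 → posterior Beta(4, 21/5)

15/31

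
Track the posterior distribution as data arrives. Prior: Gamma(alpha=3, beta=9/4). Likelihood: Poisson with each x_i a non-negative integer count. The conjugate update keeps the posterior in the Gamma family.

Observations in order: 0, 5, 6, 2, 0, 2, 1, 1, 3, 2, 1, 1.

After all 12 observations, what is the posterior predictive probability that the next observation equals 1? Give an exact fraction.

27672274599141809224700403193530254437715235584844/97551820892064552722266841889541788960852432978481

obs 1: x=0 → posterior Gamma(3, 13/4)
obs 2: x=5 → posterior Gamma(8, 17/4)
obs 3: x=6 → posterior Gamma(14, 21/4)
obs 4: x=2 → posterior Gamma(16, 25/4)
obs 5: x=0 → posterior Gamma(16, 29/4)
obs 6: x=2 → posterior Gamma(18, 33/4)
obs 7: x=1 → posterior Gamma(19, 37/4)
obs 8: x=1 → posterior Gamma(20, 41/4)
obs 9: x=3 → posterior Gamma(23, 45/4)
obs 10: x=2 → posterior Gamma(25, 49/4)
obs 11: x=1 → posterior Gamma(26, 53/4)
obs 12: x=1 → posterior Gamma(27, 57/4)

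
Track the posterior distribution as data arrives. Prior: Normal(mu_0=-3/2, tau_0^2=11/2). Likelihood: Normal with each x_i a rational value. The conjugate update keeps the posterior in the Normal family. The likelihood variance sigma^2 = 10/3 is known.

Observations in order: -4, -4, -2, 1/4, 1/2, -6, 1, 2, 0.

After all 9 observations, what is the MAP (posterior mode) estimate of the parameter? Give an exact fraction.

obs 1: x=-4 → posterior Normal(-162/53, 110/53)
obs 2: x=-4 → posterior Normal(-147/43, 55/43)
obs 3: x=-2 → posterior Normal(-360/119, 110/119)
obs 4: x=1/4 → posterior Normal(-1407/608, 55/76)
obs 5: x=1/2 → posterior Normal(-1341/740, 22/37)
obs 6: x=-6 → posterior Normal(-2133/872, 55/109)
obs 7: x=1 → posterior Normal(-2001/1004, 110/251)
obs 8: x=2 → posterior Normal(-1737/1136, 55/142)
obs 9: x=0 → posterior Normal(-1737/1268, 110/317)

-1737/1268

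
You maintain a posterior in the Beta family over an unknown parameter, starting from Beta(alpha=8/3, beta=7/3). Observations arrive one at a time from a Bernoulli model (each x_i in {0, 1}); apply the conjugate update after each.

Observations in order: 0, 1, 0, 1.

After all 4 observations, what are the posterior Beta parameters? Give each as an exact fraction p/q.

obs 1: x=0 → posterior Beta(8/3, 10/3)
obs 2: x=1 → posterior Beta(11/3, 10/3)
obs 3: x=0 → posterior Beta(11/3, 13/3)
obs 4: x=1 → posterior Beta(14/3, 13/3)

alpha=14/3, beta=13/3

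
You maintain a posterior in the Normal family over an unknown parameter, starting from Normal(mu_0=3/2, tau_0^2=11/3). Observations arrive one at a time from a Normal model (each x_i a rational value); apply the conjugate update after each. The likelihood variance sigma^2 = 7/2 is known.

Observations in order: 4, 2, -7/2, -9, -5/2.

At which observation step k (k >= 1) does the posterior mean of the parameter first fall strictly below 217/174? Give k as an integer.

k = 3

obs 1: x=4 → posterior Normal(239/86, 77/43)
obs 2: x=2 → posterior Normal(327/130, 77/65)
obs 3: x=-7/2 → posterior Normal(173/174, 77/87)
obs 4: x=-9 → posterior Normal(-223/218, 77/109)
obs 5: x=-5/2 → posterior Normal(-333/262, 77/131)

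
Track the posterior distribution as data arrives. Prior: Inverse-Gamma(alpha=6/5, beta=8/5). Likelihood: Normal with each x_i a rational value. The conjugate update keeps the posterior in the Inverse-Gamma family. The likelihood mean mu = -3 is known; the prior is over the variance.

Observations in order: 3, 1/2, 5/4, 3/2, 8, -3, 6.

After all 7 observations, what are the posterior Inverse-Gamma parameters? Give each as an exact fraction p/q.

alpha=47/10, beta=23341/160

obs 1: x=3 → posterior Inverse-Gamma(17/10, 98/5)
obs 2: x=1/2 → posterior Inverse-Gamma(11/5, 1029/40)
obs 3: x=5/4 → posterior Inverse-Gamma(27/10, 5561/160)
obs 4: x=3/2 → posterior Inverse-Gamma(16/5, 7181/160)
obs 5: x=8 → posterior Inverse-Gamma(37/10, 16861/160)
obs 6: x=-3 → posterior Inverse-Gamma(21/5, 16861/160)
obs 7: x=6 → posterior Inverse-Gamma(47/10, 23341/160)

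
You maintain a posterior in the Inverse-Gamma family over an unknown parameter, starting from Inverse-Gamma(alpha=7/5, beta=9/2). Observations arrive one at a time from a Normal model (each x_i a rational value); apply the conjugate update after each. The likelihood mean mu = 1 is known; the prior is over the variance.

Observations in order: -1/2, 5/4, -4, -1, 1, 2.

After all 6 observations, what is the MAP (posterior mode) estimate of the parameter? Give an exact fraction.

3305/864

obs 1: x=-1/2 → posterior Inverse-Gamma(19/10, 45/8)
obs 2: x=5/4 → posterior Inverse-Gamma(12/5, 181/32)
obs 3: x=-4 → posterior Inverse-Gamma(29/10, 581/32)
obs 4: x=-1 → posterior Inverse-Gamma(17/5, 645/32)
obs 5: x=1 → posterior Inverse-Gamma(39/10, 645/32)
obs 6: x=2 → posterior Inverse-Gamma(22/5, 661/32)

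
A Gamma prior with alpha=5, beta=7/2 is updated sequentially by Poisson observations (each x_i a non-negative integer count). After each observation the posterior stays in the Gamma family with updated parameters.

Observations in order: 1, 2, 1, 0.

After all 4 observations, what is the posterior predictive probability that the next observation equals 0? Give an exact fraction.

38443359375/118587876497

obs 1: x=1 → posterior Gamma(6, 9/2)
obs 2: x=2 → posterior Gamma(8, 11/2)
obs 3: x=1 → posterior Gamma(9, 13/2)
obs 4: x=0 → posterior Gamma(9, 15/2)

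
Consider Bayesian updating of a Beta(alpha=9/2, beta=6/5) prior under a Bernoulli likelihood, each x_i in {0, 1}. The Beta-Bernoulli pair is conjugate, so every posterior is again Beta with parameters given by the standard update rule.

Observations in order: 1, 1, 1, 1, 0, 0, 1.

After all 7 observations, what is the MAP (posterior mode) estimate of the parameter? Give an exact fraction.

85/107

obs 1: x=1 → posterior Beta(11/2, 6/5)
obs 2: x=1 → posterior Beta(13/2, 6/5)
obs 3: x=1 → posterior Beta(15/2, 6/5)
obs 4: x=1 → posterior Beta(17/2, 6/5)
obs 5: x=0 → posterior Beta(17/2, 11/5)
obs 6: x=0 → posterior Beta(17/2, 16/5)
obs 7: x=1 → posterior Beta(19/2, 16/5)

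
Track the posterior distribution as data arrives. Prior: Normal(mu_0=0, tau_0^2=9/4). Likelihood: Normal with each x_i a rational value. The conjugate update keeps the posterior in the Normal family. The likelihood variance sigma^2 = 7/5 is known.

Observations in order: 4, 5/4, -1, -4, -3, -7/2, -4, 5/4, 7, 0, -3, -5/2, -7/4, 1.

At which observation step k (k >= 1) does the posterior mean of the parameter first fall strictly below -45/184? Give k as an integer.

k = 5

obs 1: x=4 → posterior Normal(180/73, 63/73)
obs 2: x=5/4 → posterior Normal(945/472, 63/118)
obs 3: x=-1 → posterior Normal(765/652, 63/163)
obs 4: x=-4 → posterior Normal(45/832, 63/208)
obs 5: x=-3 → posterior Normal(-45/92, 63/253)
obs 6: x=-7/2 → posterior Normal(-1125/1192, 63/298)
obs 7: x=-4 → posterior Normal(-1845/1372, 9/49)
obs 8: x=5/4 → posterior Normal(-405/388, 63/388)
obs 9: x=7 → posterior Normal(-90/433, 63/433)
obs 10: x=0 → posterior Normal(-45/239, 63/478)
obs 11: x=-3 → posterior Normal(-225/523, 63/523)
obs 12: x=-5/2 → posterior Normal(-675/1136, 63/568)
obs 13: x=-7/4 → posterior Normal(-1665/2452, 63/613)
obs 14: x=1 → posterior Normal(-1485/2632, 9/94)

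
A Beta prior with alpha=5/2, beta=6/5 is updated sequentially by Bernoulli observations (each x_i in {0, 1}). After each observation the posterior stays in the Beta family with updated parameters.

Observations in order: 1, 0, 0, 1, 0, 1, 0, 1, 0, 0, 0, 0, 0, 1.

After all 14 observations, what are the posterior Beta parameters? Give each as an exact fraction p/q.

obs 1: x=1 → posterior Beta(7/2, 6/5)
obs 2: x=0 → posterior Beta(7/2, 11/5)
obs 3: x=0 → posterior Beta(7/2, 16/5)
obs 4: x=1 → posterior Beta(9/2, 16/5)
obs 5: x=0 → posterior Beta(9/2, 21/5)
obs 6: x=1 → posterior Beta(11/2, 21/5)
obs 7: x=0 → posterior Beta(11/2, 26/5)
obs 8: x=1 → posterior Beta(13/2, 26/5)
obs 9: x=0 → posterior Beta(13/2, 31/5)
obs 10: x=0 → posterior Beta(13/2, 36/5)
obs 11: x=0 → posterior Beta(13/2, 41/5)
obs 12: x=0 → posterior Beta(13/2, 46/5)
obs 13: x=0 → posterior Beta(13/2, 51/5)
obs 14: x=1 → posterior Beta(15/2, 51/5)

alpha=15/2, beta=51/5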